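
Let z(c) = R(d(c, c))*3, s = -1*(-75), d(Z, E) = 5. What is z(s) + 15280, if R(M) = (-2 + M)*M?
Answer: 15325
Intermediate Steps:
s = 75
R(M) = M*(-2 + M)
z(c) = 45 (z(c) = (5*(-2 + 5))*3 = (5*3)*3 = 15*3 = 45)
z(s) + 15280 = 45 + 15280 = 15325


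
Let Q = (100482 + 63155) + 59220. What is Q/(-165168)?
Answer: -222857/165168 ≈ -1.3493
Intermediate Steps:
Q = 222857 (Q = 163637 + 59220 = 222857)
Q/(-165168) = 222857/(-165168) = 222857*(-1/165168) = -222857/165168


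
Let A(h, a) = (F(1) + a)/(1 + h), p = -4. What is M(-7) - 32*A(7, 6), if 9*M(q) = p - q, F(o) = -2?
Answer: -47/3 ≈ -15.667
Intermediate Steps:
A(h, a) = (-2 + a)/(1 + h)
M(q) = -4/9 - q/9 (M(q) = (-4 - q)/9 = -4/9 - q/9)
M(-7) - 32*A(7, 6) = (-4/9 - 1/9*(-7)) - 32*(-2 + 6)/(1 + 7) = (-4/9 + 7/9) - 32*4/8 = 1/3 - 4*4 = 1/3 - 32*1/2 = 1/3 - 16 = -47/3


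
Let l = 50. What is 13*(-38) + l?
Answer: -444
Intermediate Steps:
13*(-38) + l = 13*(-38) + 50 = -494 + 50 = -444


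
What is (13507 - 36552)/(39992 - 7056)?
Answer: -23045/32936 ≈ -0.69969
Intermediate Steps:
(13507 - 36552)/(39992 - 7056) = -23045/32936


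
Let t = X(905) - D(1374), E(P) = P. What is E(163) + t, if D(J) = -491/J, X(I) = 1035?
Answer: 1646543/1374 ≈ 1198.4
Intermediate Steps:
t = 1422581/1374 (t = 1035 - (-491)/1374 = 1035 - 1*(-491/1374) = 1035 + 491/1374 = 1422581/1374 ≈ 1035.4)
E(163) + t = 163 + 1422581/1374 = 1646543/1374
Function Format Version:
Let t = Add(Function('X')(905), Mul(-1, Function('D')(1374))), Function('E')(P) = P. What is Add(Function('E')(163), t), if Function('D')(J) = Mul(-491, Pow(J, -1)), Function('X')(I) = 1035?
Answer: Rational(1646543, 1374) ≈ 1198.4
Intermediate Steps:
t = Rational(1422581, 1374) (t = Add(1035, Mul(-1, Mul(-491, Pow(1374, -1)))) = Add(1035, Mul(-1, Mul(-491, Rational(1, 1374)))) = Add(1035, Mul(-1, Rational(-491, 1374))) = Add(1035, Rational(491, 1374)) = Rational(1422581, 1374) ≈ 1035.4)
Add(Function('E')(163), t) = Add(163, Rational(1422581, 1374)) = Rational(1646543, 1374)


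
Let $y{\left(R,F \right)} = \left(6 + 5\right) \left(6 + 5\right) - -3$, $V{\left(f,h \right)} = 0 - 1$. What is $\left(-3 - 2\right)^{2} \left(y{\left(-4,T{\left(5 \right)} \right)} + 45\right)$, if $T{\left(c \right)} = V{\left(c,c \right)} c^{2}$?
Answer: $4225$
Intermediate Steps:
$V{\left(f,h \right)} = -1$ ($V{\left(f,h \right)} = 0 - 1 = -1$)
$T{\left(c \right)} = - c^{2}$
$y{\left(R,F \right)} = 124$ ($y{\left(R,F \right)} = 11 \cdot 11 + 3 = 121 + 3 = 124$)
$\left(-3 - 2\right)^{2} \left(y{\left(-4,T{\left(5 \right)} \right)} + 45\right) = \left(-3 - 2\right)^{2} \left(124 + 45\right) = \left(-5\right)^{2} \cdot 169 = 25 \cdot 169 = 4225$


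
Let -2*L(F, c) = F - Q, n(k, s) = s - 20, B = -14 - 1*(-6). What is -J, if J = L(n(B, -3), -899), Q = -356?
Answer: 333/2 ≈ 166.50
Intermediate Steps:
B = -8 (B = -14 + 6 = -8)
n(k, s) = -20 + s
L(F, c) = -178 - F/2 (L(F, c) = -(F - 1*(-356))/2 = -(F + 356)/2 = -(356 + F)/2 = -178 - F/2)
J = -333/2 (J = -178 - (-20 - 3)/2 = -178 - ½*(-23) = -178 + 23/2 = -333/2 ≈ -166.50)
-J = -1*(-333/2) = 333/2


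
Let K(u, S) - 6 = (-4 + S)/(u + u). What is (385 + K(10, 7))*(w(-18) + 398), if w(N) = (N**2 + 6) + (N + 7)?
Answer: 5609091/20 ≈ 2.8045e+5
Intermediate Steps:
K(u, S) = 6 + (-4 + S)/(2*u) (K(u, S) = 6 + (-4 + S)/(u + u) = 6 + (-4 + S)/((2*u)) = 6 + (-4 + S)*(1/(2*u)) = 6 + (-4 + S)/(2*u))
w(N) = 13 + N + N**2 (w(N) = (6 + N**2) + (7 + N) = 13 + N + N**2)
(385 + K(10, 7))*(w(-18) + 398) = (385 + (1/2)*(-4 + 7 + 12*10)/10)*((13 - 18 + (-18)**2) + 398) = (385 + (1/2)*(1/10)*(-4 + 7 + 120))*((13 - 18 + 324) + 398) = (385 + (1/2)*(1/10)*123)*(319 + 398) = (385 + 123/20)*717 = (7823/20)*717 = 5609091/20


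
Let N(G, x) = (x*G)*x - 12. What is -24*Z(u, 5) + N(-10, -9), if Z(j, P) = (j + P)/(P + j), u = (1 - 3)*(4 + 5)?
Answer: -846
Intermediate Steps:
u = -18 (u = -2*9 = -18)
N(G, x) = -12 + G*x² (N(G, x) = (G*x)*x - 12 = G*x² - 12 = -12 + G*x²)
Z(j, P) = 1 (Z(j, P) = (P + j)/(P + j) = 1)
-24*Z(u, 5) + N(-10, -9) = -24*1 + (-12 - 10*(-9)²) = -24 + (-12 - 10*81) = -24 + (-12 - 810) = -24 - 822 = -846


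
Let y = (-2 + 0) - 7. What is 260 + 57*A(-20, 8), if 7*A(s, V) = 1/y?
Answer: 5441/21 ≈ 259.10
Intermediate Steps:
y = -9 (y = -2 - 7 = -9)
A(s, V) = -1/63 (A(s, V) = (⅐)/(-9) = (⅐)*(-⅑) = -1/63)
260 + 57*A(-20, 8) = 260 + 57*(-1/63) = 260 - 19/21 = 5441/21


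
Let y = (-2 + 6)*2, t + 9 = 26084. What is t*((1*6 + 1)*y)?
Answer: 1460200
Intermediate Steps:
t = 26075 (t = -9 + 26084 = 26075)
y = 8 (y = 4*2 = 8)
t*((1*6 + 1)*y) = 26075*((1*6 + 1)*8) = 26075*((6 + 1)*8) = 26075*(7*8) = 26075*56 = 1460200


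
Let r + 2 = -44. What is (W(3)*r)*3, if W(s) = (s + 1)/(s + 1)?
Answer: -138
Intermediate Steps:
r = -46 (r = -2 - 44 = -46)
W(s) = 1 (W(s) = (1 + s)/(1 + s) = 1)
(W(3)*r)*3 = (1*(-46))*3 = -46*3 = -138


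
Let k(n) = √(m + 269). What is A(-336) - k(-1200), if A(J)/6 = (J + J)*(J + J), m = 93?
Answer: 2709504 - √362 ≈ 2.7095e+6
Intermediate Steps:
A(J) = 24*J² (A(J) = 6*((J + J)*(J + J)) = 6*((2*J)*(2*J)) = 6*(4*J²) = 24*J²)
k(n) = √362 (k(n) = √(93 + 269) = √362)
A(-336) - k(-1200) = 24*(-336)² - √362 = 24*112896 - √362 = 2709504 - √362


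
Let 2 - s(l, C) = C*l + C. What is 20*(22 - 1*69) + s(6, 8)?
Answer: -994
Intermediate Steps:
s(l, C) = 2 - C - C*l (s(l, C) = 2 - (C*l + C) = 2 - (C + C*l) = 2 + (-C - C*l) = 2 - C - C*l)
20*(22 - 1*69) + s(6, 8) = 20*(22 - 1*69) + (2 - 1*8 - 1*8*6) = 20*(22 - 69) + (2 - 8 - 48) = 20*(-47) - 54 = -940 - 54 = -994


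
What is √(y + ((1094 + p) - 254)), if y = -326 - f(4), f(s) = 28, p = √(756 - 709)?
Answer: √(486 + √47) ≈ 22.200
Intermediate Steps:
p = √47 ≈ 6.8557
y = -354 (y = -326 - 1*28 = -326 - 28 = -354)
√(y + ((1094 + p) - 254)) = √(-354 + ((1094 + √47) - 254)) = √(-354 + (840 + √47)) = √(486 + √47)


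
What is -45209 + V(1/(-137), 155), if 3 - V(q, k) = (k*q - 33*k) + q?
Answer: -5492311/137 ≈ -40090.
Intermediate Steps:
V(q, k) = 3 - q + 33*k - k*q (V(q, k) = 3 - ((k*q - 33*k) + q) = 3 - ((-33*k + k*q) + q) = 3 - (q - 33*k + k*q) = 3 + (-q + 33*k - k*q) = 3 - q + 33*k - k*q)
-45209 + V(1/(-137), 155) = -45209 + (3 - 1/(-137) + 33*155 - 1*155/(-137)) = -45209 + (3 - 1*(-1/137) + 5115 - 1*155*(-1/137)) = -45209 + (3 + 1/137 + 5115 + 155/137) = -45209 + 701322/137 = -5492311/137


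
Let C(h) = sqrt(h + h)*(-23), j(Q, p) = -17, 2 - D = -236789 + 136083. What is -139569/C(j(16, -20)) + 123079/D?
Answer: 123079/100708 - 139569*I*sqrt(34)/782 ≈ 1.2221 - 1040.7*I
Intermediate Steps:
D = 100708 (D = 2 - (-236789 + 136083) = 2 - 1*(-100706) = 2 + 100706 = 100708)
C(h) = -23*sqrt(2)*sqrt(h) (C(h) = sqrt(2*h)*(-23) = (sqrt(2)*sqrt(h))*(-23) = -23*sqrt(2)*sqrt(h))
-139569/C(j(16, -20)) + 123079/D = -139569*I*sqrt(34)/782 + 123079/100708 = 123079/100708 - 139569*I*sqrt(34)/782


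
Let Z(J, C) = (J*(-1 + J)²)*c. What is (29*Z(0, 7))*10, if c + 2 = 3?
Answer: 0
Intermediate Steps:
c = 1 (c = -2 + 3 = 1)
Z(J, C) = J*(-1 + J)² (Z(J, C) = (J*(-1 + J)²)*1 = J*(-1 + J)²)
(29*Z(0, 7))*10 = (29*(0*(-1 + 0)²))*10 = (29*(0*(-1)²))*10 = (29*(0*1))*10 = (29*0)*10 = 0*10 = 0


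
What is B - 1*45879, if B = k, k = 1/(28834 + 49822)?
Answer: -3608658623/78656 ≈ -45879.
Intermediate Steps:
k = 1/78656 ≈ 1.2714e-5
B = 1/78656 ≈ 1.2714e-5
B - 1*45879 = 1/78656 - 1*45879 = 1/78656 - 45879 = -3608658623/78656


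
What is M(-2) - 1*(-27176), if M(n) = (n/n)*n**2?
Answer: 27180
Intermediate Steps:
M(n) = n**2 (M(n) = 1*n**2 = n**2)
M(-2) - 1*(-27176) = (-2)**2 - 1*(-27176) = 4 + 27176 = 27180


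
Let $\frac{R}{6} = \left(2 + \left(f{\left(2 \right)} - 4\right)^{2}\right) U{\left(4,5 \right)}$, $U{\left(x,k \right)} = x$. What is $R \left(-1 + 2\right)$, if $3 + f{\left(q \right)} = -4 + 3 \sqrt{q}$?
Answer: $3384 - 1584 \sqrt{2} \approx 1143.9$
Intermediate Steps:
$f{\left(q \right)} = -7 + 3 \sqrt{q}$ ($f{\left(q \right)} = -3 + \left(-4 + 3 \sqrt{q}\right) = -7 + 3 \sqrt{q}$)
$R = 48 + 24 \left(-11 + 3 \sqrt{2}\right)^{2}$ ($R = 6 \left(2 + \left(\left(-7 + 3 \sqrt{2}\right) - 4\right)^{2}\right) 4 = 6 \left(2 + \left(-11 + 3 \sqrt{2}\right)^{2}\right) 4 = 6 \left(8 + 4 \left(-11 + 3 \sqrt{2}\right)^{2}\right) = 48 + 24 \left(-11 + 3 \sqrt{2}\right)^{2} \approx 1143.9$)
$R \left(-1 + 2\right) = \left(3384 - 1584 \sqrt{2}\right) \left(-1 + 2\right) = \left(3384 - 1584 \sqrt{2}\right) 1 = 3384 - 1584 \sqrt{2}$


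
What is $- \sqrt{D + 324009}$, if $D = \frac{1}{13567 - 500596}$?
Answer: $- \frac{2 \sqrt{19213510687804635}}{487029} \approx -569.22$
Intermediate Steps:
$D = - \frac{1}{487029}$ ($D = \frac{1}{-487029} = - \frac{1}{487029} \approx -2.0533 \cdot 10^{-6}$)
$- \sqrt{D + 324009} = - \sqrt{- \frac{1}{487029} + 324009} = - \sqrt{\frac{157801779260}{487029}} = - \frac{2 \sqrt{19213510687804635}}{487029}$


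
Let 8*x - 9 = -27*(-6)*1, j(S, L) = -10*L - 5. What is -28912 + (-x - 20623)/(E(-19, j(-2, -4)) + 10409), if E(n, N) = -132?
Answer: -2377194147/82216 ≈ -28914.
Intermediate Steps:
j(S, L) = -5 - 10*L
x = 171/8 (x = 9/8 + (-27*(-6)*1)/8 = 9/8 + (162*1)/8 = 9/8 + (1/8)*162 = 9/8 + 81/4 = 171/8 ≈ 21.375)
-28912 + (-x - 20623)/(E(-19, j(-2, -4)) + 10409) = -28912 + (-1*171/8 - 20623)/(-132 + 10409) = -28912 + (-171/8 - 20623)/10277 = -28912 - 165155/8*1/10277 = -28912 - 165155/82216 = -2377194147/82216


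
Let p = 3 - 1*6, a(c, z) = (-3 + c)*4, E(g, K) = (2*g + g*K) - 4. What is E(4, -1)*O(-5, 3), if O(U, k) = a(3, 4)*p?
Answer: 0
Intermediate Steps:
E(g, K) = -4 + 2*g + K*g (E(g, K) = (2*g + K*g) - 4 = -4 + 2*g + K*g)
a(c, z) = -12 + 4*c
p = -3 (p = 3 - 6 = -3)
O(U, k) = 0 (O(U, k) = (-12 + 4*3)*(-3) = (-12 + 12)*(-3) = 0*(-3) = 0)
E(4, -1)*O(-5, 3) = (-4 + 2*4 - 1*4)*0 = (-4 + 8 - 4)*0 = 0*0 = 0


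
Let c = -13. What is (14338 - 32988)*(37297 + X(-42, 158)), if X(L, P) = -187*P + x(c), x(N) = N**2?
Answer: -147708000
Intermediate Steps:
X(L, P) = 169 - 187*P (X(L, P) = -187*P + (-13)**2 = -187*P + 169 = 169 - 187*P)
(14338 - 32988)*(37297 + X(-42, 158)) = (14338 - 32988)*(37297 + (169 - 187*158)) = -18650*(37297 + (169 - 29546)) = -18650*(37297 - 29377) = -18650*7920 = -147708000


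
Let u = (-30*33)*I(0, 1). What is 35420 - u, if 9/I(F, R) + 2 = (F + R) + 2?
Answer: 44330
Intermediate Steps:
I(F, R) = 9/(F + R) (I(F, R) = 9/(-2 + ((F + R) + 2)) = 9/(-2 + (2 + F + R)) = 9/(F + R))
u = -8910 (u = (-30*33)*(9/(0 + 1)) = -8910/1 = -8910 ≈ -8910.0)
35420 - u = 35420 - 1*(-8910) = 35420 + 8910 = 44330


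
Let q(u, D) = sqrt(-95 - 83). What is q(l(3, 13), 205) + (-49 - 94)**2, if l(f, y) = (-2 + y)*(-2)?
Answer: 20449 + I*sqrt(178) ≈ 20449.0 + 13.342*I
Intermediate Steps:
l(f, y) = 4 - 2*y
q(u, D) = I*sqrt(178) (q(u, D) = sqrt(-178) = I*sqrt(178))
q(l(3, 13), 205) + (-49 - 94)**2 = I*sqrt(178) + (-49 - 94)**2 = I*sqrt(178) + (-143)**2 = I*sqrt(178) + 20449 = 20449 + I*sqrt(178)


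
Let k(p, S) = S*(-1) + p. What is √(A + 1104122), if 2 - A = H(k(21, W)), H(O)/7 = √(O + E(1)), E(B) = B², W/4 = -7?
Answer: √(1104124 - 35*√2) ≈ 1050.8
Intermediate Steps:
W = -28 (W = 4*(-7) = -28)
k(p, S) = p - S (k(p, S) = -S + p = p - S)
H(O) = 7*√(1 + O) (H(O) = 7*√(O + 1²) = 7*√(O + 1) = 7*√(1 + O))
A = 2 - 35*√2 (A = 2 - 7*√(1 + (21 - 1*(-28))) = 2 - 7*√(1 + (21 + 28)) = 2 - 7*√(1 + 49) = 2 - 7*√50 = 2 - 7*5*√2 = 2 - 35*√2 ≈ -47.497)
√(A + 1104122) = √((2 - 35*√2) + 1104122) = √(1104124 - 35*√2)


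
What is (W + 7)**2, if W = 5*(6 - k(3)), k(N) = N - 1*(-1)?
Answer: 289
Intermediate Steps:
k(N) = 1 + N (k(N) = N + 1 = 1 + N)
W = 10 (W = 5*(6 - (1 + 3)) = 5*(6 - 1*4) = 5*(6 - 4) = 5*2 = 10)
(W + 7)**2 = (10 + 7)**2 = 17**2 = 289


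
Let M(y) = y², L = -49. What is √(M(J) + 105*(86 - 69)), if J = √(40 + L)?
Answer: 4*√111 ≈ 42.143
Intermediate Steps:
J = 3*I (J = √(40 - 49) = √(-9) = 3*I ≈ 3.0*I)
√(M(J) + 105*(86 - 69)) = √((3*I)² + 105*(86 - 69)) = √(-9 + 105*17) = √(-9 + 1785) = √1776 = 4*√111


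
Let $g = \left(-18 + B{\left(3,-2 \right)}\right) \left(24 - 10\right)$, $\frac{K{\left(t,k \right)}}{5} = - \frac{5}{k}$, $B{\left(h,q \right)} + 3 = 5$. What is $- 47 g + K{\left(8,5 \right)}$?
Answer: $10523$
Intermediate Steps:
$B{\left(h,q \right)} = 2$ ($B{\left(h,q \right)} = -3 + 5 = 2$)
$K{\left(t,k \right)} = - \frac{25}{k}$ ($K{\left(t,k \right)} = 5 \left(- \frac{5}{k}\right) = - \frac{25}{k}$)
$g = -224$ ($g = \left(-18 + 2\right) \left(24 - 10\right) = \left(-16\right) 14 = -224$)
$- 47 g + K{\left(8,5 \right)} = \left(-47\right) \left(-224\right) - \frac{25}{5} = 10528 - 5 = 10523$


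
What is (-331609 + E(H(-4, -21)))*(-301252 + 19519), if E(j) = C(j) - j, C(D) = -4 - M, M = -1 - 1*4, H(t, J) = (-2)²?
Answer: 93426043596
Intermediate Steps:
H(t, J) = 4
M = -5 (M = -1 - 4 = -5)
C(D) = 1 (C(D) = -4 - 1*(-5) = -4 + 5 = 1)
E(j) = 1 - j
(-331609 + E(H(-4, -21)))*(-301252 + 19519) = (-331609 + (1 - 1*4))*(-301252 + 19519) = (-331609 + (1 - 4))*(-281733) = (-331609 - 3)*(-281733) = -331612*(-281733) = 93426043596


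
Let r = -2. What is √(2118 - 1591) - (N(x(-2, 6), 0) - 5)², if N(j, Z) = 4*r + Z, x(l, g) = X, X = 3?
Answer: -169 + √527 ≈ -146.04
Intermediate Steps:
x(l, g) = 3
N(j, Z) = -8 + Z (N(j, Z) = 4*(-2) + Z = -8 + Z)
√(2118 - 1591) - (N(x(-2, 6), 0) - 5)² = √(2118 - 1591) - ((-8 + 0) - 5)² = √527 - (-8 - 5)² = √527 - 1*(-13)² = √527 - 1*169 = √527 - 169 = -169 + √527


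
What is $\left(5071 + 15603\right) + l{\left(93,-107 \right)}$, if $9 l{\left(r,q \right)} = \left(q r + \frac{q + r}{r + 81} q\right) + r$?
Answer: $\frac{15330845}{783} \approx 19580.0$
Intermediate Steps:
$l{\left(r,q \right)} = \frac{r}{9} + \frac{q r}{9} + \frac{q \left(q + r\right)}{9 \left(81 + r\right)}$ ($l{\left(r,q \right)} = \frac{\left(q r + \frac{q + r}{r + 81} q\right) + r}{9} = \frac{\left(q r + \frac{q + r}{81 + r} q\right) + r}{9} = \frac{\left(q r + \frac{q \left(q + r\right)}{81 + r}\right) + r}{9} = \frac{r + q r + \frac{q \left(q + r\right)}{81 + r}}{9} = \frac{r}{9} + \frac{q r}{9} + \frac{q \left(q + r\right)}{9 \left(81 + r\right)}$)
$\left(5071 + 15603\right) + l{\left(93,-107 \right)} = \left(5071 + 15603\right) + \frac{\left(-107\right)^{2} + 93^{2} + 81 \cdot 93 - 107 \cdot 93^{2} + 82 \left(-107\right) 93}{9 \left(81 + 93\right)} = 20674 + \frac{11449 + 8649 + 7533 - 925443 - 815982}{9 \cdot 174} = 20674 + \frac{1}{9} \cdot \frac{1}{174} \left(11449 + 8649 + 7533 - 925443 - 815982\right) = 20674 + \frac{1}{9} \cdot \frac{1}{174} \left(-1713794\right) = 20674 - \frac{856897}{783} = \frac{15330845}{783}$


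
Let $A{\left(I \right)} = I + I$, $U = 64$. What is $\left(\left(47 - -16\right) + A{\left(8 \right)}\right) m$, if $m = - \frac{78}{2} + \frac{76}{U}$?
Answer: $- \frac{47795}{16} \approx -2987.2$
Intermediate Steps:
$m = - \frac{605}{16}$ ($m = - \frac{78}{2} + \frac{76}{64} = \left(-78\right) \frac{1}{2} + 76 \cdot \frac{1}{64} = -39 + \frac{19}{16} = - \frac{605}{16} \approx -37.813$)
$A{\left(I \right)} = 2 I$
$\left(\left(47 - -16\right) + A{\left(8 \right)}\right) m = \left(\left(47 - -16\right) + 2 \cdot 8\right) \left(- \frac{605}{16}\right) = \left(\left(47 + 16\right) + 16\right) \left(- \frac{605}{16}\right) = \left(63 + 16\right) \left(- \frac{605}{16}\right) = 79 \left(- \frac{605}{16}\right) = - \frac{47795}{16}$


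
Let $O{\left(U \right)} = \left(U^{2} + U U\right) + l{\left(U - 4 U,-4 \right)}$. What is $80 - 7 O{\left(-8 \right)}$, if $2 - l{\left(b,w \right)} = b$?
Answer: $-662$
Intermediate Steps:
$l{\left(b,w \right)} = 2 - b$
$O{\left(U \right)} = 2 + 2 U^{2} + 3 U$ ($O{\left(U \right)} = \left(U^{2} + U U\right) - \left(-2 - 3 U\right) = \left(U^{2} + U^{2}\right) - \left(-2 - 3 U\right) = 2 U^{2} + \left(2 + 3 U\right) = 2 + 2 U^{2} + 3 U$)
$80 - 7 O{\left(-8 \right)} = 80 - 7 \left(2 + 2 \left(-8\right)^{2} + 3 \left(-8\right)\right) = 80 - 7 \left(2 + 2 \cdot 64 - 24\right) = 80 - 7 \left(2 + 128 - 24\right) = 80 - 742 = -662$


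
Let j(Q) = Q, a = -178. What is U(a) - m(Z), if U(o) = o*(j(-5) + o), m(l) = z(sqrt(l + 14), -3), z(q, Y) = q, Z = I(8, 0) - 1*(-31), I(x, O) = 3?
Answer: 32574 - 4*sqrt(3) ≈ 32567.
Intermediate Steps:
Z = 34 (Z = 3 - 1*(-31) = 3 + 31 = 34)
m(l) = sqrt(14 + l) (m(l) = sqrt(l + 14) = sqrt(14 + l))
U(o) = o*(-5 + o)
U(a) - m(Z) = -178*(-5 - 178) - sqrt(14 + 34) = -178*(-183) - sqrt(48) = 32574 - 4*sqrt(3)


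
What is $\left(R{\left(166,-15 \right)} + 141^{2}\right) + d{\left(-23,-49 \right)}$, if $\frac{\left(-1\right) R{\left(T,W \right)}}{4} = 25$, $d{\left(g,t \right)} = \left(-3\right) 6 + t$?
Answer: $19714$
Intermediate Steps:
$d{\left(g,t \right)} = -18 + t$
$R{\left(T,W \right)} = -100$ ($R{\left(T,W \right)} = \left(-4\right) 25 = -100$)
$\left(R{\left(166,-15 \right)} + 141^{2}\right) + d{\left(-23,-49 \right)} = \left(-100 + 141^{2}\right) - 67 = \left(-100 + 19881\right) - 67 = 19781 - 67 = 19714$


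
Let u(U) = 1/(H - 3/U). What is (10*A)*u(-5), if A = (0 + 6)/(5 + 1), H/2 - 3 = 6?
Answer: 50/93 ≈ 0.53763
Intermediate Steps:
H = 18 (H = 6 + 2*6 = 6 + 12 = 18)
u(U) = 1/(18 - 3/U)
A = 1 (A = 6/6 = 6*(⅙) = 1)
(10*A)*u(-5) = (10*1)*((⅓)*(-5)/(-1 + 6*(-5))) = 10*((⅓)*(-5)/(-1 - 30)) = 10*((⅓)*(-5)/(-31)) = 10*((⅓)*(-5)*(-1/31)) = 10*(5/93) = 50/93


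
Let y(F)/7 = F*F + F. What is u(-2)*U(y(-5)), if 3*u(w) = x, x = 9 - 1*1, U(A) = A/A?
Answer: 8/3 ≈ 2.6667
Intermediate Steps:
y(F) = 7*F + 7*F² (y(F) = 7*(F*F + F) = 7*(F² + F) = 7*(F + F²) = 7*F + 7*F²)
U(A) = 1
x = 8 (x = 9 - 1 = 8)
u(w) = 8/3 (u(w) = (⅓)*8 = 8/3)
u(-2)*U(y(-5)) = (8/3)*1 = 8/3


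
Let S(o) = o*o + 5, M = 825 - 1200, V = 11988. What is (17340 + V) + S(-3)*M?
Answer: 24078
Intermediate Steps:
M = -375
S(o) = 5 + o² (S(o) = o² + 5 = 5 + o²)
(17340 + V) + S(-3)*M = (17340 + 11988) + (5 + (-3)²)*(-375) = 29328 + (5 + 9)*(-375) = 29328 + 14*(-375) = 29328 - 5250 = 24078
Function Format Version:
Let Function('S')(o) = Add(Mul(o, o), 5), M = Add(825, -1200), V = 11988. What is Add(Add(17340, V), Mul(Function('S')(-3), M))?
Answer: 24078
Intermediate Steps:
M = -375
Function('S')(o) = Add(5, Pow(o, 2)) (Function('S')(o) = Add(Pow(o, 2), 5) = Add(5, Pow(o, 2)))
Add(Add(17340, V), Mul(Function('S')(-3), M)) = Add(Add(17340, 11988), Mul(Add(5, Pow(-3, 2)), -375)) = Add(29328, Mul(Add(5, 9), -375)) = Add(29328, Mul(14, -375)) = Add(29328, -5250) = 24078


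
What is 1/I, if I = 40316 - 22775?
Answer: 1/17541 ≈ 5.7009e-5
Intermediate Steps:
I = 17541
1/I = 1/17541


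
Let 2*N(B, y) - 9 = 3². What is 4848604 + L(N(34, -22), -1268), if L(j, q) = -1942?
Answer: 4846662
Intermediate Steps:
N(B, y) = 9 (N(B, y) = 9/2 + (½)*3² = 9/2 + (½)*9 = 9/2 + 9/2 = 9)
4848604 + L(N(34, -22), -1268) = 4848604 - 1942 = 4846662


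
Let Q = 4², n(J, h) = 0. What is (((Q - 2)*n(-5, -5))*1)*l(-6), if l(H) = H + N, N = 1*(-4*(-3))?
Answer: 0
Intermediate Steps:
Q = 16
N = 12 (N = 1*12 = 12)
l(H) = 12 + H (l(H) = H + 12 = 12 + H)
(((Q - 2)*n(-5, -5))*1)*l(-6) = (((16 - 2)*0)*1)*(12 - 6) = ((14*0)*1)*6 = (0*1)*6 = 0*6 = 0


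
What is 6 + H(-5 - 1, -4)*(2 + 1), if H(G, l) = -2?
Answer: 0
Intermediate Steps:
6 + H(-5 - 1, -4)*(2 + 1) = 6 - 2*(2 + 1) = 6 - 2*3 = 6 - 6 = 0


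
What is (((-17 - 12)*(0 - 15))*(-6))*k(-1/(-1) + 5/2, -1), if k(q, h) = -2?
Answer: 5220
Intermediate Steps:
(((-17 - 12)*(0 - 15))*(-6))*k(-1/(-1) + 5/2, -1) = (((-17 - 12)*(0 - 15))*(-6))*(-2) = (-29*(-15)*(-6))*(-2) = (435*(-6))*(-2) = -2610*(-2) = 5220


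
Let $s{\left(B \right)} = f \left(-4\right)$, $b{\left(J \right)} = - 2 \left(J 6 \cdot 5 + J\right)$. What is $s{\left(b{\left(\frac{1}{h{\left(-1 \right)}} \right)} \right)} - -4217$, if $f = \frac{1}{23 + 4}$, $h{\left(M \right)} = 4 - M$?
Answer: $\frac{113855}{27} \approx 4216.9$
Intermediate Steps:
$f = \frac{1}{27} \approx 0.037037$
$b{\left(J \right)} = - 62 J$ ($b{\left(J \right)} = - 2 \left(6 J 5 + J\right) = - 2 \left(30 J + J\right) = - 2 \cdot 31 J = - 62 J$)
$s{\left(B \right)} = - \frac{4}{27}$ ($s{\left(B \right)} = \frac{1}{27} \left(-4\right) = - \frac{4}{27}$)
$s{\left(b{\left(\frac{1}{h{\left(-1 \right)}} \right)} \right)} - -4217 = - \frac{4}{27} - -4217 = - \frac{4}{27} + 4217 = \frac{113855}{27}$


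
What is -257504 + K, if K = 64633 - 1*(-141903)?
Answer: -50968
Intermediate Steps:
K = 206536 (K = 64633 + 141903 = 206536)
-257504 + K = -257504 + 206536 = -50968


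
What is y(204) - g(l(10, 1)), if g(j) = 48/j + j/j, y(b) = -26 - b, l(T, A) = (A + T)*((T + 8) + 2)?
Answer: -12717/55 ≈ -231.22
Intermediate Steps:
l(T, A) = (10 + T)*(A + T) (l(T, A) = (A + T)*((8 + T) + 2) = (A + T)*(10 + T) = (10 + T)*(A + T))
g(j) = 1 + 48/j (g(j) = 48/j + 1 = 1 + 48/j)
y(204) - g(l(10, 1)) = (-26 - 1*204) - (48 + (10² + 10*1 + 10*10 + 1*10))/(10² + 10*1 + 10*10 + 1*10) = (-26 - 204) - (48 + (100 + 10 + 100 + 10))/(100 + 10 + 100 + 10) = -230 - (48 + 220)/220 = -230 - 268/220 = -230 - 1*67/55 = -230 - 67/55 = -12717/55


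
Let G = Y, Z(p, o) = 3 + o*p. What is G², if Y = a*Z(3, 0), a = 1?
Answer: 9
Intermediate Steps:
Y = 3 (Y = 1*(3 + 0*3) = 1*(3 + 0) = 1*3 = 3)
G = 3
G² = 3² = 9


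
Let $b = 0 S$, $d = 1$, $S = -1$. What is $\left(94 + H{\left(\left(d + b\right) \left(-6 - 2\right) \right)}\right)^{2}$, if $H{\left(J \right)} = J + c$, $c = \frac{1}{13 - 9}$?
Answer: $\frac{119025}{16} \approx 7439.1$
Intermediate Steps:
$b = 0$ ($b = 0 \left(-1\right) = 0$)
$c = \frac{1}{4} \approx 0.25$
$H{\left(J \right)} = \frac{1}{4} + J$ ($H{\left(J \right)} = J + \frac{1}{4} = \frac{1}{4} + J$)
$\left(94 + H{\left(\left(d + b\right) \left(-6 - 2\right) \right)}\right)^{2} = \left(94 + \left(\frac{1}{4} + \left(1 + 0\right) \left(-6 - 2\right)\right)\right)^{2} = \left(94 + \left(\frac{1}{4} + 1 \left(-8\right)\right)\right)^{2} = \left(94 + \left(\frac{1}{4} - 8\right)\right)^{2} = \left(94 - \frac{31}{4}\right)^{2} = \left(\frac{345}{4}\right)^{2} = \frac{119025}{16}$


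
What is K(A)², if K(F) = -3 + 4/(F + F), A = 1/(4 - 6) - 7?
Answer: 2401/225 ≈ 10.671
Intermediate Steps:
A = -15/2 (A = 1/(-2) - 7 = -½ - 7 = -15/2 ≈ -7.5000)
K(F) = -3 + 2/F (K(F) = -3 + 4/((2*F)) = -3 + 4*(1/(2*F)) = -3 + 2/F)
K(A)² = (-3 + 2/(-15/2))² = (-3 + 2*(-2/15))² = (-3 - 4/15)² = (-49/15)² = 2401/225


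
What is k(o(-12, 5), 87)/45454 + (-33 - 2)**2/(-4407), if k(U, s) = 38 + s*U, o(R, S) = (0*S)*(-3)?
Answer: -27756842/100157889 ≈ -0.27713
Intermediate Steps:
o(R, S) = 0 (o(R, S) = 0*(-3) = 0)
k(U, s) = 38 + U*s
k(o(-12, 5), 87)/45454 + (-33 - 2)**2/(-4407) = (38 + 0*87)/45454 + (-33 - 2)**2/(-4407) = (38 + 0)*(1/45454) + (-35)**2*(-1/4407) = 38*(1/45454) + 1225*(-1/4407) = 19/22727 - 1225/4407 = -27756842/100157889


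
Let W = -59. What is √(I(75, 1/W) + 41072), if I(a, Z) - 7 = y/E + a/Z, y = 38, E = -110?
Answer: √110877305/55 ≈ 191.45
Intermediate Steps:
I(a, Z) = 366/55 + a/Z (I(a, Z) = 7 + (38/(-110) + a/Z) = 7 + (38*(-1/110) + a/Z) = 7 + (-19/55 + a/Z) = 366/55 + a/Z)
√(I(75, 1/W) + 41072) = √((366/55 + 75/(1/(-59))) + 41072) = √((366/55 + 75/(-1/59)) + 41072) = √((366/55 + 75*(-59)) + 41072) = √((366/55 - 4425) + 41072) = √(-243009/55 + 41072) = √(2015951/55) = √110877305/55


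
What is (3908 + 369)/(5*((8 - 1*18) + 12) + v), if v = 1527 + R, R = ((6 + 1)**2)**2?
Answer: 4277/3938 ≈ 1.0861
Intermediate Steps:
R = 2401 (R = (7**2)**2 = 49**2 = 2401)
v = 3928 (v = 1527 + 2401 = 3928)
(3908 + 369)/(5*((8 - 1*18) + 12) + v) = (3908 + 369)/(5*((8 - 1*18) + 12) + 3928) = 4277/(5*((8 - 18) + 12) + 3928) = 4277/(5*(-10 + 12) + 3928) = 4277/(5*2 + 3928) = 4277/(10 + 3928) = 4277/3938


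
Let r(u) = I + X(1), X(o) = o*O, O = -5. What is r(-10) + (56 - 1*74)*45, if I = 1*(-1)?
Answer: -816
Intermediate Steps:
X(o) = -5*o (X(o) = o*(-5) = -5*o)
I = -1
r(u) = -6 (r(u) = -1 - 5*1 = -1 - 5 = -6)
r(-10) + (56 - 1*74)*45 = -6 + (56 - 1*74)*45 = -6 + (56 - 74)*45 = -6 - 18*45 = -6 - 810 = -816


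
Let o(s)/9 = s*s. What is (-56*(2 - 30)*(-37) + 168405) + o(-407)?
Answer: 1601230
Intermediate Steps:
o(s) = 9*s**2 (o(s) = 9*(s*s) = 9*s**2)
(-56*(2 - 30)*(-37) + 168405) + o(-407) = (-56*(2 - 30)*(-37) + 168405) + 9*(-407)**2 = (-56*(-28)*(-37) + 168405) + 9*165649 = (1568*(-37) + 168405) + 1490841 = (-58016 + 168405) + 1490841 = 110389 + 1490841 = 1601230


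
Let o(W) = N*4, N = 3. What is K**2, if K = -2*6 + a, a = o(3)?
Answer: 0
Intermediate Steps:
o(W) = 12 (o(W) = 3*4 = 12)
a = 12
K = 0 (K = -2*6 + 12 = -12 + 12 = 0)
K**2 = 0**2 = 0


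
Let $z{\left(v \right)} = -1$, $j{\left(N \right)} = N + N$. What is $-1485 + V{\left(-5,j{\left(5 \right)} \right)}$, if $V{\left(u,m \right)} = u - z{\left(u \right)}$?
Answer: $-1489$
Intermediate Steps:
$j{\left(N \right)} = 2 N$
$V{\left(u,m \right)} = 1 + u$ ($V{\left(u,m \right)} = u - -1 = u + 1 = 1 + u$)
$-1485 + V{\left(-5,j{\left(5 \right)} \right)} = -1485 + \left(1 - 5\right) = -1485 - 4 = -1489$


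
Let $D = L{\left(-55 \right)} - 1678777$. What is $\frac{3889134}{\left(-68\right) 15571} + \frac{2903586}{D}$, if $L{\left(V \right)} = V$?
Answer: $- \frac{1200450096087}{222199291112} \approx -5.4026$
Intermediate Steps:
$D = -1678832$ ($D = -55 - 1678777 = -1678832$)
$\frac{3889134}{\left(-68\right) 15571} + \frac{2903586}{D} = \frac{3889134}{\left(-68\right) 15571} + \frac{2903586}{-1678832} = \frac{3889134}{-1058828} + 2903586 \left(- \frac{1}{1678832}\right) = 3889134 \left(- \frac{1}{1058828}\right) - \frac{1451793}{839416} = - \frac{1944567}{529414} - \frac{1451793}{839416} = - \frac{1200450096087}{222199291112}$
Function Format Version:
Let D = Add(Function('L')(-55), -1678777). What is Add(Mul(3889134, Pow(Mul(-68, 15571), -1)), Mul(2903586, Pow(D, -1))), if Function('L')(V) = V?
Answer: Rational(-1200450096087, 222199291112) ≈ -5.4026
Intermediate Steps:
D = -1678832 (D = Add(-55, -1678777) = -1678832)
Add(Mul(3889134, Pow(Mul(-68, 15571), -1)), Mul(2903586, Pow(D, -1))) = Add(Mul(3889134, Pow(Mul(-68, 15571), -1)), Mul(2903586, Pow(-1678832, -1))) = Add(Mul(3889134, Pow(-1058828, -1)), Mul(2903586, Rational(-1, 1678832))) = Add(Mul(3889134, Rational(-1, 1058828)), Rational(-1451793, 839416)) = Add(Rational(-1944567, 529414), Rational(-1451793, 839416)) = Rational(-1200450096087, 222199291112)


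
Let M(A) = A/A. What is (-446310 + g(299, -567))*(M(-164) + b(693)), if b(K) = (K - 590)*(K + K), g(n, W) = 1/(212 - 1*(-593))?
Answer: -51290389135691/805 ≈ -6.3715e+10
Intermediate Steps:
g(n, W) = 1/805 (g(n, W) = 1/(212 + 593) = 1/805)
M(A) = 1
b(K) = 2*K*(-590 + K) (b(K) = (-590 + K)*(2*K) = 2*K*(-590 + K))
(-446310 + g(299, -567))*(M(-164) + b(693)) = (-446310 + 1/805)*(1 + 2*693*(-590 + 693)) = -359279549*(1 + 2*693*103)/805 = -359279549*(1 + 142758)/805 = -359279549/805*142759 = -51290389135691/805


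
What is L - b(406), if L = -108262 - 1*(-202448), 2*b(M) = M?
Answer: 93983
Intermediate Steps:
b(M) = M/2
L = 94186 (L = -108262 + 202448 = 94186)
L - b(406) = 94186 - 406/2 = 94186 - 1*203 = 94186 - 203 = 93983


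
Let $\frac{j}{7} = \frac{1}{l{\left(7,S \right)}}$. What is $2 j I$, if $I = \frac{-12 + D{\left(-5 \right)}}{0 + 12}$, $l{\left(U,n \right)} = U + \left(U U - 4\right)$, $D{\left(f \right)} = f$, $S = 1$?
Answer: $- \frac{119}{312} \approx -0.38141$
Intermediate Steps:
$l{\left(U,n \right)} = -4 + U + U^{2}$ ($l{\left(U,n \right)} = U + \left(U^{2} - 4\right) = U + \left(-4 + U^{2}\right) = -4 + U + U^{2}$)
$j = \frac{7}{52}$ ($j = \frac{7}{-4 + 7 + 7^{2}} = \frac{7}{-4 + 7 + 49} = \frac{7}{52} \approx 0.13462$)
$I = - \frac{17}{12}$ ($I = \frac{-12 - 5}{0 + 12} = - \frac{17}{12} \approx -1.4167$)
$2 j I = 2 \cdot \frac{7}{52} \left(- \frac{17}{12}\right) = \frac{7}{26} \left(- \frac{17}{12}\right) = - \frac{119}{312}$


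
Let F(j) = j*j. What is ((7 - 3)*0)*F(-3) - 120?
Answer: -120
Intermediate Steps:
F(j) = j²
((7 - 3)*0)*F(-3) - 120 = ((7 - 3)*0)*(-3)² - 120 = (4*0)*9 - 120 = 0*9 - 120 = 0 - 120 = -120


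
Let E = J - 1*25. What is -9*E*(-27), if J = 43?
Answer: 4374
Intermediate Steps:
E = 18 (E = 43 - 1*25 = 43 - 25 = 18)
-9*E*(-27) = -9*18*(-27) = -162*(-27) = 4374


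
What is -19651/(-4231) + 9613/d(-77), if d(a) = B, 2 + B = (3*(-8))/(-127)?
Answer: -5160900851/973130 ≈ -5303.4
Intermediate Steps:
B = -230/127 (B = -2 + (3*(-8))/(-127) = -2 - 24*(-1/127) = -2 + 24/127 = -230/127 ≈ -1.8110)
d(a) = -230/127
-19651/(-4231) + 9613/d(-77) = -19651/(-4231) + 9613/(-230/127) = -19651*(-1/4231) + 9613*(-127/230) = 19651/4231 - 1220851/230 = -5160900851/973130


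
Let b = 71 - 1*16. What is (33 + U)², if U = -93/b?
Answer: 2965284/3025 ≈ 980.26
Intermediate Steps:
b = 55 (b = 71 - 16 = 55)
U = -93/55 ≈ -1.6909
(33 + U)² = (33 - 93/55)² = (1722/55)² = 2965284/3025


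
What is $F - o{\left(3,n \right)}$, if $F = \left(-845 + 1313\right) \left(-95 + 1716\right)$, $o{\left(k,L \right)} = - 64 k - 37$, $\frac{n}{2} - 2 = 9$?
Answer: $758857$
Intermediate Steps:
$n = 22$ ($n = 4 + 2 \cdot 9 = 4 + 18 = 22$)
$o{\left(k,L \right)} = -37 - 64 k$
$F = 758628$ ($F = 468 \cdot 1621 = 758628$)
$F - o{\left(3,n \right)} = 758628 - \left(-37 - 192\right) = 758628 - -229 = 758628 + 229 = 758857$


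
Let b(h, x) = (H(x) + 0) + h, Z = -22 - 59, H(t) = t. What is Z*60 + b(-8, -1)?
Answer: -4869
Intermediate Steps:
Z = -81
b(h, x) = h + x (b(h, x) = (x + 0) + h = x + h = h + x)
Z*60 + b(-8, -1) = -81*60 + (-8 - 1) = -4860 - 9 = -4869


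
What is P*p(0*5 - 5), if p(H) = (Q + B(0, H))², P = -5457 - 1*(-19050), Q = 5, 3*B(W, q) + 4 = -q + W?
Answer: 1159936/3 ≈ 3.8665e+5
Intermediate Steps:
B(W, q) = -4/3 - q/3 + W/3 (B(W, q) = -4/3 + (-q + W)/3 = -4/3 + (W - q)/3 = -4/3 + (-q/3 + W/3) = -4/3 - q/3 + W/3)
P = 13593 (P = -5457 + 19050 = 13593)
p(H) = (11/3 - H/3)² (p(H) = (5 + (-4/3 - H/3 + (⅓)*0))² = (5 + (-4/3 - H/3 + 0))² = (5 + (-4/3 - H/3))² = (11/3 - H/3)²)
P*p(0*5 - 5) = 13593*((-11 + (0*5 - 5))²/9) = 13593*((-11 + (0 - 5))²/9) = 13593*((-11 - 5)²/9) = 13593*((⅑)*(-16)²) = 13593*((⅑)*256) = 13593*(256/9) = 1159936/3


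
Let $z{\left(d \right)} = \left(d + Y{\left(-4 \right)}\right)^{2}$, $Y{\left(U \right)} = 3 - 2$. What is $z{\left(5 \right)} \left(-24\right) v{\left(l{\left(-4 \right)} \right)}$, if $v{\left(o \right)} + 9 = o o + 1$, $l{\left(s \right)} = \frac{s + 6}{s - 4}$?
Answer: $6858$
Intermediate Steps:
$Y{\left(U \right)} = 1$ ($Y{\left(U \right)} = 3 - 2 = 1$)
$z{\left(d \right)} = \left(1 + d\right)^{2}$ ($z{\left(d \right)} = \left(d + 1\right)^{2} = \left(1 + d\right)^{2}$)
$l{\left(s \right)} = \frac{6 + s}{-4 + s}$
$v{\left(o \right)} = -8 + o^{2}$ ($v{\left(o \right)} = -9 + \left(o o + 1\right) = -9 + \left(o^{2} + 1\right) = -9 + \left(1 + o^{2}\right) = -8 + o^{2}$)
$z{\left(5 \right)} \left(-24\right) v{\left(l{\left(-4 \right)} \right)} = \left(1 + 5\right)^{2} \left(-24\right) \left(-8 + \left(\frac{6 - 4}{-4 - 4}\right)^{2}\right) = 6^{2} \left(-24\right) \left(-8 + \left(\frac{1}{-8} \cdot 2\right)^{2}\right) = 36 \left(-24\right) \left(-8 + \left(\left(- \frac{1}{8}\right) 2\right)^{2}\right) = - 864 \left(-8 + \left(- \frac{1}{4}\right)^{2}\right) = - 864 \left(-8 + \frac{1}{16}\right) = \left(-864\right) \left(- \frac{127}{16}\right) = 6858$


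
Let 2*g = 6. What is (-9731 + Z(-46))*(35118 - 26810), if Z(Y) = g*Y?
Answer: -81991652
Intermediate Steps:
g = 3 (g = (1/2)*6 = 3)
Z(Y) = 3*Y
(-9731 + Z(-46))*(35118 - 26810) = (-9731 + 3*(-46))*(35118 - 26810) = (-9731 - 138)*8308 = -9869*8308 = -81991652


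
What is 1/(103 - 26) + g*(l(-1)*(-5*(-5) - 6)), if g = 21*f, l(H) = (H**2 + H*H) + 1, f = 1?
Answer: 92170/77 ≈ 1197.0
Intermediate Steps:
l(H) = 1 + 2*H**2 (l(H) = (H**2 + H**2) + 1 = 2*H**2 + 1 = 1 + 2*H**2)
g = 21 (g = 21*1 = 21)
1/(103 - 26) + g*(l(-1)*(-5*(-5) - 6)) = 1/(103 - 26) + 21*((1 + 2*(-1)**2)*(-5*(-5) - 6)) = 1/77 + 21*((1 + 2*1)*(25 - 6)) = 1/77 + 21*((1 + 2)*19) = 1/77 + 21*(3*19) = 1/77 + 21*57 = 1/77 + 1197 = 92170/77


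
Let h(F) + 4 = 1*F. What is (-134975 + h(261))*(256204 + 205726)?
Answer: -62230285740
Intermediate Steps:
h(F) = -4 + F (h(F) = -4 + 1*F = -4 + F)
(-134975 + h(261))*(256204 + 205726) = (-134975 + (-4 + 261))*(256204 + 205726) = (-134975 + 257)*461930 = -134718*461930 = -62230285740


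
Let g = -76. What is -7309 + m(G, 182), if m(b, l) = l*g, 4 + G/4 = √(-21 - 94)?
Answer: -21141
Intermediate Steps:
G = -16 + 4*I*√115 (G = -16 + 4*√(-21 - 94) = -16 + 4*√(-115) = -16 + 4*(I*√115) = -16 + 4*I*√115 ≈ -16.0 + 42.895*I)
m(b, l) = -76*l (m(b, l) = l*(-76) = -76*l)
-7309 + m(G, 182) = -7309 - 76*182 = -7309 - 13832 = -21141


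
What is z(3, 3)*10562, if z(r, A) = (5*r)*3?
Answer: 475290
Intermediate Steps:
z(r, A) = 15*r
z(3, 3)*10562 = (15*3)*10562 = 45*10562 = 475290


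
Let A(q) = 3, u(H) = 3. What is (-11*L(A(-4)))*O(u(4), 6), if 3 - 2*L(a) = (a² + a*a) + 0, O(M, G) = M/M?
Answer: 165/2 ≈ 82.500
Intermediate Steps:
O(M, G) = 1
L(a) = 3/2 - a² (L(a) = 3/2 - ((a² + a*a) + 0)/2 = 3/2 - ((a² + a²) + 0)/2 = 3/2 - (2*a² + 0)/2 = 3/2 - a²)
(-11*L(A(-4)))*O(u(4), 6) = -11*(3/2 - 1*3²)*1 = -11*(3/2 - 1*9)*1 = -11*(3/2 - 9)*1 = -11*(-15/2)*1 = (165/2)*1 = 165/2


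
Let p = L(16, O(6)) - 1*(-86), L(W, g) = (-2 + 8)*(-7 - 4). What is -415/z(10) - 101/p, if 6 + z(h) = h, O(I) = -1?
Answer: -544/5 ≈ -108.80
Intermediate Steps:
z(h) = -6 + h
L(W, g) = -66 (L(W, g) = 6*(-11) = -66)
p = 20 (p = -66 - 1*(-86) = -66 + 86 = 20)
-415/z(10) - 101/p = -415/(-6 + 10) - 101/20 = -415/4 - 101*1/20 = -415*1/4 - 101/20 = -415/4 - 101/20 = -544/5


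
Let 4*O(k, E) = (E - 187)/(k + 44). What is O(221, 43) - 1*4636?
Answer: -1228576/265 ≈ -4636.1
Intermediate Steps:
O(k, E) = (-187 + E)/(4*(44 + k)) (O(k, E) = ((E - 187)/(k + 44))/4 = ((-187 + E)/(44 + k))/4 = (-187 + E)/(4*(44 + k)))
O(221, 43) - 1*4636 = (-187 + 43)/(4*(44 + 221)) - 1*4636 = (¼)*(-144)/265 - 4636 = (¼)*(1/265)*(-144) - 4636 = -36/265 - 4636 = -1228576/265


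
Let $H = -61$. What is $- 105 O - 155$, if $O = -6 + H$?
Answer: $6880$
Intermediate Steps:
$O = -67$ ($O = -6 - 61 = -67$)
$- 105 O - 155 = \left(-105\right) \left(-67\right) - 155 = 7035 - 155 = 6880$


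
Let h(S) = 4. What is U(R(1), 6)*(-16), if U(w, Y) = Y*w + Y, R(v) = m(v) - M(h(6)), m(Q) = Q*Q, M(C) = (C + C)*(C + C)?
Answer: 5952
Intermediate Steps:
M(C) = 4*C**2 (M(C) = (2*C)*(2*C) = 4*C**2)
m(Q) = Q**2
R(v) = -64 + v**2 (R(v) = v**2 - 4*4**2 = v**2 - 4*16 = v**2 - 1*64 = v**2 - 64 = -64 + v**2)
U(w, Y) = Y + Y*w
U(R(1), 6)*(-16) = (6*(1 + (-64 + 1**2)))*(-16) = (6*(1 + (-64 + 1)))*(-16) = (6*(1 - 63))*(-16) = (6*(-62))*(-16) = -372*(-16) = 5952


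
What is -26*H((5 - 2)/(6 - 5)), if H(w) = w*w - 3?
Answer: -156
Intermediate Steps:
H(w) = -3 + w² (H(w) = w² - 3 = -3 + w²)
-26*H((5 - 2)/(6 - 5)) = -26*(-3 + ((5 - 2)/(6 - 5))²) = -26*(-3 + (3/1)²) = -26*(-3 + (3*1)²) = -26*(-3 + 3²) = -26*(-3 + 9) = -26*6 = -156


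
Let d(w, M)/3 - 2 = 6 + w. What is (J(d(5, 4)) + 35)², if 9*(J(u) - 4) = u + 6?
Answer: 1936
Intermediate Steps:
d(w, M) = 24 + 3*w (d(w, M) = 6 + 3*(6 + w) = 6 + (18 + 3*w) = 24 + 3*w)
J(u) = 14/3 + u/9 (J(u) = 4 + (u + 6)/9 = 4 + (6 + u)/9 = 4 + (⅔ + u/9) = 14/3 + u/9)
(J(d(5, 4)) + 35)² = ((14/3 + (24 + 3*5)/9) + 35)² = ((14/3 + (24 + 15)/9) + 35)² = ((14/3 + (⅑)*39) + 35)² = ((14/3 + 13/3) + 35)² = (9 + 35)² = 44² = 1936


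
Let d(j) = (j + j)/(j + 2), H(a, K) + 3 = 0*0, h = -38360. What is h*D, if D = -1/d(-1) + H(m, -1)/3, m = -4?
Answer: 19180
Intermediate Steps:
H(a, K) = -3 (H(a, K) = -3 + 0*0 = -3 + 0 = -3)
d(j) = 2*j/(2 + j) (d(j) = (2*j)/(2 + j) = 2*j/(2 + j))
D = -½ (D = -1/(2*(-1)/(2 - 1)) - 3/3 = -1/(2*(-1)/1) - 3*⅓ = -1/(2*(-1)*1) - 1 = -1/(-2) - 1 = -1*(-½) - 1 = ½ - 1 = -½ ≈ -0.50000)
h*D = -38360*(-½) = 19180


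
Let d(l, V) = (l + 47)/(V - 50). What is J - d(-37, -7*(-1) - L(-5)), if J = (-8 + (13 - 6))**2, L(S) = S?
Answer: 24/19 ≈ 1.2632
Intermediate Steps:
d(l, V) = (47 + l)/(-50 + V)
J = 1 (J = (-8 + 7)**2 = (-1)**2 = 1)
J - d(-37, -7*(-1) - L(-5)) = 1 - (47 - 37)/(-50 + (-7*(-1) - 1*(-5))) = 1 - 10/(-50 + (7 + 5)) = 1 - 10/(-50 + 12) = 1 - 10/(-38) = 1 - (-1)*10/38 = 1 - 1*(-5/19) = 1 + 5/19 = 24/19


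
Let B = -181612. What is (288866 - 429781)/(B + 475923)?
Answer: -140915/294311 ≈ -0.47880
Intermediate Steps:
(288866 - 429781)/(B + 475923) = (288866 - 429781)/(-181612 + 475923) = -140915/294311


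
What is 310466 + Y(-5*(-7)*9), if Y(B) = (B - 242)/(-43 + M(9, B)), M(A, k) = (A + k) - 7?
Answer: 85067757/274 ≈ 3.1047e+5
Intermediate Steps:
M(A, k) = -7 + A + k
Y(B) = (-242 + B)/(-41 + B) (Y(B) = (B - 242)/(-43 + (-7 + 9 + B)) = (-242 + B)/(-43 + (2 + B)) = (-242 + B)/(-41 + B))
310466 + Y(-5*(-7)*9) = 310466 + (-242 - 5*(-7)*9)/(-41 - 5*(-7)*9) = 310466 + (-242 + 35*9)/(-41 + 35*9) = 310466 + (-242 + 315)/(-41 + 315) = 310466 + 73/274 = 85067757/274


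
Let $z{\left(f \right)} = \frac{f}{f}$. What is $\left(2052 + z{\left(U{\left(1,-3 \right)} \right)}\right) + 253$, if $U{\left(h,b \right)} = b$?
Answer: $2306$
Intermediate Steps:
$z{\left(f \right)} = 1$
$\left(2052 + z{\left(U{\left(1,-3 \right)} \right)}\right) + 253 = \left(2052 + 1\right) + 253 = 2053 + 253 = 2306$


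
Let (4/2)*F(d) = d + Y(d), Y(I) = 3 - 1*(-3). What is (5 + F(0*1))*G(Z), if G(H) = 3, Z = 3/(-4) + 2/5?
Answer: 24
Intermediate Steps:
Y(I) = 6 (Y(I) = 3 + 3 = 6)
F(d) = 3 + d/2 (F(d) = (d + 6)/2 = (6 + d)/2 = 3 + d/2)
Z = -7/20 (Z = 3*(-1/4) + 2*(1/5) = -3/4 + 2/5 = -7/20 ≈ -0.35000)
(5 + F(0*1))*G(Z) = (5 + (3 + (0*1)/2))*3 = (5 + (3 + (1/2)*0))*3 = (5 + (3 + 0))*3 = (5 + 3)*3 = 8*3 = 24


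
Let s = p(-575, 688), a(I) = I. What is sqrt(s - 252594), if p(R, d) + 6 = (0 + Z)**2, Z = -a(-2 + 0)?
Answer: 2*I*sqrt(63149) ≈ 502.59*I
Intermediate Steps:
Z = 2 (Z = -(-2 + 0) = -1*(-2) = 2)
p(R, d) = -2 (p(R, d) = -6 + (0 + 2)**2 = -6 + 2**2 = -6 + 4 = -2)
s = -2
sqrt(s - 252594) = sqrt(-2 - 252594) = sqrt(-252596) = 2*I*sqrt(63149)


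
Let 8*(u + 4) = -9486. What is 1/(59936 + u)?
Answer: 4/234985 ≈ 1.7022e-5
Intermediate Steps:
u = -4759/4 (u = -4 + (⅛)*(-9486) = -4 - 4743/4 = -4759/4 ≈ -1189.8)
1/(59936 + u) = 1/(59936 - 4759/4) = 1/(234985/4) = 4/234985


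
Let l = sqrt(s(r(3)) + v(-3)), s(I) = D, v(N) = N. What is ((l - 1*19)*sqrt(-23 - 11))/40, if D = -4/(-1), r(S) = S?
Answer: -9*I*sqrt(34)/20 ≈ -2.6239*I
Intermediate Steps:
D = 4 (D = -4*(-1) = 4)
s(I) = 4
l = 1 (l = sqrt(4 - 3) = sqrt(1) = 1)
((l - 1*19)*sqrt(-23 - 11))/40 = ((1 - 1*19)*sqrt(-23 - 11))/40 = ((1 - 19)*sqrt(-34))*(1/40) = -18*I*sqrt(34)*(1/40) = -9*I*sqrt(34)/20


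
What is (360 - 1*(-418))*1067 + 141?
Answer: 830267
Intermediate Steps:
(360 - 1*(-418))*1067 + 141 = (360 + 418)*1067 + 141 = 778*1067 + 141 = 830126 + 141 = 830267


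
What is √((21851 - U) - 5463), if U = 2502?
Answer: √13886 ≈ 117.84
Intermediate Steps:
√((21851 - U) - 5463) = √((21851 - 1*2502) - 5463) = √((21851 - 2502) - 5463) = √(19349 - 5463) = √13886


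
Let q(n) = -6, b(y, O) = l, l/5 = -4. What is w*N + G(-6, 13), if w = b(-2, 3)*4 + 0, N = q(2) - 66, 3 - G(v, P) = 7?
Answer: 5756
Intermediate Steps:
l = -20 (l = 5*(-4) = -20)
G(v, P) = -4 (G(v, P) = 3 - 1*7 = 3 - 7 = -4)
b(y, O) = -20
N = -72 (N = -6 - 66 = -72)
w = -80 (w = -20*4 + 0 = -80 + 0 = -80)
w*N + G(-6, 13) = -80*(-72) - 4 = 5760 - 4 = 5756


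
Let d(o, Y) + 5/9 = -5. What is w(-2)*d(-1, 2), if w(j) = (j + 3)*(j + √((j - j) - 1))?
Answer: 100/9 - 50*I/9 ≈ 11.111 - 5.5556*I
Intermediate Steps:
d(o, Y) = -50/9 (d(o, Y) = -5/9 - 5 = -50/9)
w(j) = (3 + j)*(I + j) (w(j) = (3 + j)*(j + √(0 - 1)) = (3 + j)*(j + √(-1)) = (3 + j)*(j + I) = (3 + j)*(I + j))
w(-2)*d(-1, 2) = ((-2)² + 3*I - 2*(3 + I))*(-50/9) = (4 + 3*I + (-6 - 2*I))*(-50/9) = (-2 + I)*(-50/9) = 100/9 - 50*I/9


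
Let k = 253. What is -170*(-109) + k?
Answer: 18783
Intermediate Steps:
-170*(-109) + k = -170*(-109) + 253 = 18530 + 253 = 18783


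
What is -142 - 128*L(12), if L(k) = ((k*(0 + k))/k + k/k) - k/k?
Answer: -1678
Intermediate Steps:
L(k) = k (L(k) = ((k*k)/k + 1) - 1*1 = (k²/k + 1) - 1 = (k + 1) - 1 = (1 + k) - 1 = k)
-142 - 128*L(12) = -142 - 128*12 = -142 - 1536 = -1678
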